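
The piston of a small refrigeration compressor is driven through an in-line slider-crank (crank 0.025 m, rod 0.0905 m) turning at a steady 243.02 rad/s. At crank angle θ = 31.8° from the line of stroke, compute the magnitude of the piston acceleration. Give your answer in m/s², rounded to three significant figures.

1440

ω = 243 rad/s
x(θ) = r cosθ + √(L² − r² sin²θ); with ω constant, a = ω²·d²x/dθ².
d²x/dθ² = −r cosθ − r²(cos2θ)/√u − r⁴ sin²2θ/(4u^{3/2}),  u = L² − r² sin²θ = 0.0080167 m².
Substituting r = 0.025 m, L = 0.0905 m, θ = 31.8°: d²x/dθ² = -0.02446 m.
a = ω²·d²x/dθ² = (243)²·(-0.02446) = -1444.6 m/s²;  |a| = 1444.6 m/s².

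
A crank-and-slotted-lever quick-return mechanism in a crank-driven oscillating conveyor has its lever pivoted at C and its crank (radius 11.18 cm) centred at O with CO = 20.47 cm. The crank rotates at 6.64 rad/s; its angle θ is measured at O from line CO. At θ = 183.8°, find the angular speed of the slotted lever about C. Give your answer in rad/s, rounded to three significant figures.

ω = 6.64 rad/s
Crank pin A relative to C: A = (d + r cosθ, r sinθ); lever angle φ = atan2(r sinθ, d + r cosθ).
Differentiating tanφ: φ̇ = rω(d cosθ + r)/(d² + r² + 2dr cosθ).
d² + r² + 2dr cosθ = |CA|² = 0.00873104 m²;  d cosθ + r = -0.09245 m.
|ω_lever| = |0.1118·6.64·-0.09245| / 0.00873104 = 7.8605 rad/s.

7.86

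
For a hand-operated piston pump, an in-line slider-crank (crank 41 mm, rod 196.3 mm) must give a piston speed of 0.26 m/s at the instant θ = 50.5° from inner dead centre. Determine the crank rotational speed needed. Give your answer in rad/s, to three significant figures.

7.24

For an in-line slider-crank, |v_piston| = rω|sinθ|·[1 + r cosθ/√(L² − r² sin²θ)].
With r = 0.041 m, L = 0.1963 m, θ = 50.5°: the bracketed kinematic factor |dx/dθ| = 0.035895 m.
ω = v/|dx/dθ| = 0.26/0.035895 = 7.2433 rad/s.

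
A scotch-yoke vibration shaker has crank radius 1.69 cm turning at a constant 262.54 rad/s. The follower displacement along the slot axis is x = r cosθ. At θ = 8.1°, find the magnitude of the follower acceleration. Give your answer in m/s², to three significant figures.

1150

ω = 262.5 rad/s
x = r cosθ ⇒ ẍ = −rω² cosθ (ω constant).
|a| = rω²|cosθ| = 0.0169·(262.5)²·|cos 8.1°| = 1153.2 m/s².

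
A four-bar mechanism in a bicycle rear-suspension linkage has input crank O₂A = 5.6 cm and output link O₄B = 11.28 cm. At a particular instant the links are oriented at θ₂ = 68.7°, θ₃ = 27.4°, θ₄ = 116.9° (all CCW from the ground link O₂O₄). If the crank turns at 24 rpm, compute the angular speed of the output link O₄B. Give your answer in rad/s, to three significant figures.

ω₂ = 2.513 rad/s (from 24 rpm).
Differentiating the loop-closure r₂e^{iθ₂}+r₃e^{iθ₃}=r₁+r₄e^{iθ₄} gives r₂ω₂e^{iθ₂}+r₃ω₃e^{iθ₃}=r₄ω₄e^{iθ₄}.
Eliminating the other unknown: ω₄ = r₂ω₂ sin(θ₂−θ₃) / [r₄ sin(θ₄−θ₃)].
Numerator sine = +0.66000; denominator sine = +0.99996.
Result = 0.056·2.513·(+0.66000) / (0.1128·(+0.99996)) = +0.82353 rad/s; magnitude 0.82353 rad/s.

0.824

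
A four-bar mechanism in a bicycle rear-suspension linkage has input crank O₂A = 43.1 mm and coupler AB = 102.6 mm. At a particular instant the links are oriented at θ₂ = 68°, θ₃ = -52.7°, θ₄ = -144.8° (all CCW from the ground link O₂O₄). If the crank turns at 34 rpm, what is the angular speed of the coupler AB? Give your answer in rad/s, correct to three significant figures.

0.811

ω₂ = 3.56 rad/s (from 34 rpm).
Differentiating the loop-closure r₂e^{iθ₂}+r₃e^{iθ₃}=r₁+r₄e^{iθ₄} gives r₂ω₂e^{iθ₂}+r₃ω₃e^{iθ₃}=r₄ω₄e^{iθ₄}.
Eliminating the other unknown: ω₃ = r₂ω₂ sin(θ₄−θ₂) / [r₃ sin(θ₃−θ₄)].
Numerator sine = +0.54171; denominator sine = +0.99933.
Result = 0.0431·3.56·(+0.54171) / (0.1026·(+0.99933)) = +0.81076 rad/s; magnitude 0.81076 rad/s.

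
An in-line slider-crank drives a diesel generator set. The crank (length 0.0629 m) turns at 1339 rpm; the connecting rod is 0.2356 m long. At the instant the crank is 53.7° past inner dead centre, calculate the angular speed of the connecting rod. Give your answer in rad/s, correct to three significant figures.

22.7

ω = 140.2 rad/s (converted from 1339 rpm).
The rod makes angle φ with the slider axis where L sinφ = r sinθ; differentiating, L cosφ·φ̇ = r ω cosθ.
L cosφ = √(L² − r² sin²θ) = 0.23008 m.
|ω_rod| = r ω |cosθ| / √(L² − r² sin²θ) = 0.0629·140.2·0.59201/0.23008 = 22.694 rad/s.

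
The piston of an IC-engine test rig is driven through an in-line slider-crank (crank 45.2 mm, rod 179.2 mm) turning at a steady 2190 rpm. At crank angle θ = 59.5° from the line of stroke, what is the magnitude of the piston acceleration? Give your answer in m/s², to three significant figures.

ω = 2π·2190/60 = 229.3 rad/s
x(θ) = r cosθ + √(L² − r² sin²θ); with ω constant, a = ω²·d²x/dθ².
d²x/dθ² = −r cosθ − r²(cos2θ)/√u − r⁴ sin²2θ/(4u^{3/2}),  u = L² − r² sin²θ = 0.0305959 m².
Substituting r = 0.0452 m, L = 0.1792 m, θ = 59.5°: d²x/dθ² = -0.017427 m.
a = ω²·d²x/dθ² = (229.3)²·(-0.017427) = -916.59 m/s²;  |a| = 916.59 m/s².

917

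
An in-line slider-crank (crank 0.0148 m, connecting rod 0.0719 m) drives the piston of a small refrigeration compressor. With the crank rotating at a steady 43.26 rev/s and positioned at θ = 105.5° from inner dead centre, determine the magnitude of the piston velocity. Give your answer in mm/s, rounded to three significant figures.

3660

ω = 2π·43.3 = 271.8 rad/s
For an in-line slider-crank, x = r cosθ + √(L² − r² sin²θ), so v = −rω sinθ·[1 + r cosθ/√(L² − r² sin²θ)].
With r = 0.0148 m, L = 0.0719 m, θ = 105.5°: √(L² − r² sin²θ) = 0.070471 m.
v = −0.0148·271.8·0.96363·[1 + 0.0148·-0.26724/0.070471] = -3.6589 m/s.
|v| = 3.6589 m/s = 3658.9 mm/s.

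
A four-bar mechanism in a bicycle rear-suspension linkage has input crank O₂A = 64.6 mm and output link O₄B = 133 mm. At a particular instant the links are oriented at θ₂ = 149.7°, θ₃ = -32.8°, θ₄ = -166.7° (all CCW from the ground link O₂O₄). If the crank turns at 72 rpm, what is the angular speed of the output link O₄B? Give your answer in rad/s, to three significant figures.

0.222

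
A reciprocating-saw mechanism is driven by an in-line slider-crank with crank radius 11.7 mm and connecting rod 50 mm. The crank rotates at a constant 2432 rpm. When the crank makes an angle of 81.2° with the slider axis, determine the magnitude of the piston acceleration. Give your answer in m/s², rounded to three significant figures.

ω = 2π·2432/60 = 254.7 rad/s
x(θ) = r cosθ + √(L² − r² sin²θ); with ω constant, a = ω²·d²x/dθ².
d²x/dθ² = −r cosθ − r²(cos2θ)/√u − r⁴ sin²2θ/(4u^{3/2}),  u = L² − r² sin²θ = 0.00236631 m².
Substituting r = 0.0117 m, L = 0.05 m, θ = 81.2°: d²x/dθ² = +0.00088869 m.
a = ω²·d²x/dθ² = (254.7)²·(+0.00088869) = +57.642 m/s²;  |a| = 57.642 m/s².

57.6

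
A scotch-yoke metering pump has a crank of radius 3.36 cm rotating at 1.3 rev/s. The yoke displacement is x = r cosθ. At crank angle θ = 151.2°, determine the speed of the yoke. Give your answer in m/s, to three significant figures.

ω = 8.168 rad/s (from 1.3 rev/s).
x = r cosθ ⇒ ẋ = −rω sinθ.
|v| = rω|sinθ| = 0.0336·8.168·|sin 151.2°| = 0.13222 m/s.

0.132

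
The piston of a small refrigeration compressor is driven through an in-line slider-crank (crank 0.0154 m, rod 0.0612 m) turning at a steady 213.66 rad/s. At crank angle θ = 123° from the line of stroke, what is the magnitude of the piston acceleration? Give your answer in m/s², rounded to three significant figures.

ω = 213.7 rad/s
x(θ) = r cosθ + √(L² − r² sin²θ); with ω constant, a = ω²·d²x/dθ².
d²x/dθ² = −r cosθ − r²(cos2θ)/√u − r⁴ sin²2θ/(4u^{3/2}),  u = L² − r² sin²θ = 0.00357863 m².
Substituting r = 0.0154 m, L = 0.0612 m, θ = 123°: d²x/dθ² = +0.0099451 m.
a = ω²·d²x/dθ² = (213.7)²·(+0.0099451) = +454 m/s²;  |a| = 454 m/s².

454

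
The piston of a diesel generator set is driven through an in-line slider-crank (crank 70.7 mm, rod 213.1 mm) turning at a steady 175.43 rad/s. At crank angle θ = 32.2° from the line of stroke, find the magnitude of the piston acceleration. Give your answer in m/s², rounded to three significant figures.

ω = 175.4 rad/s
x(θ) = r cosθ + √(L² − r² sin²θ); with ω constant, a = ω²·d²x/dθ².
d²x/dθ² = −r cosθ − r²(cos2θ)/√u − r⁴ sin²2θ/(4u^{3/2}),  u = L² − r² sin²θ = 0.0439923 m².
Substituting r = 0.0707 m, L = 0.2131 m, θ = 32.2°: d²x/dθ² = -0.070674 m.
a = ω²·d²x/dθ² = (175.4)²·(-0.070674) = -2175 m/s²;  |a| = 2175 m/s².

2180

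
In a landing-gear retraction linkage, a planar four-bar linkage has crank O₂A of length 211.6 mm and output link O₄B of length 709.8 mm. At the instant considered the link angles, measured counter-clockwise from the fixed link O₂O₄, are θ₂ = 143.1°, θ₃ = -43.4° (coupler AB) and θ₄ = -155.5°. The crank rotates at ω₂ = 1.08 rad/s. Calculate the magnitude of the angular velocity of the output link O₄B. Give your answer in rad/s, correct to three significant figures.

ω₂ = 1.08 rad/s
Differentiating the loop-closure r₂e^{iθ₂}+r₃e^{iθ₃}=r₁+r₄e^{iθ₄} gives r₂ω₂e^{iθ₂}+r₃ω₃e^{iθ₃}=r₄ω₄e^{iθ₄}.
Eliminating the other unknown: ω₄ = r₂ω₂ sin(θ₂−θ₃) / [r₄ sin(θ₄−θ₃)].
Numerator sine = -0.11320; denominator sine = -0.92653.
Result = 0.2116·1.08·(-0.11320) / (0.7098·(-0.92653)) = +0.039337 rad/s; magnitude 0.039337 rad/s.

0.0393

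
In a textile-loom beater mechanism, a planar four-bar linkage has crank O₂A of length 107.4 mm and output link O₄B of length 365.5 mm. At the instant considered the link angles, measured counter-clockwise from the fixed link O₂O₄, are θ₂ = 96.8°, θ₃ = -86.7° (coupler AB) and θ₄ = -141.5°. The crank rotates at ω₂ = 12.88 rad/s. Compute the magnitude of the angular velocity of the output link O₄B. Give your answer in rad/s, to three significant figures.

ω₂ = 12.88 rad/s
Differentiating the loop-closure r₂e^{iθ₂}+r₃e^{iθ₃}=r₁+r₄e^{iθ₄} gives r₂ω₂e^{iθ₂}+r₃ω₃e^{iθ₃}=r₄ω₄e^{iθ₄}.
Eliminating the other unknown: ω₄ = r₂ω₂ sin(θ₂−θ₃) / [r₄ sin(θ₄−θ₃)].
Numerator sine = -0.06105; denominator sine = -0.81714.
Result = 0.1074·12.88·(-0.06105) / (0.3655·(-0.81714)) = +0.28275 rad/s; magnitude 0.28275 rad/s.

0.283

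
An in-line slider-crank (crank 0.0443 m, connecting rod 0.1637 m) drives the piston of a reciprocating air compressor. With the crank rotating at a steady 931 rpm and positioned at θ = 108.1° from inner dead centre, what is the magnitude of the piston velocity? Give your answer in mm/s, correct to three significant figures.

3750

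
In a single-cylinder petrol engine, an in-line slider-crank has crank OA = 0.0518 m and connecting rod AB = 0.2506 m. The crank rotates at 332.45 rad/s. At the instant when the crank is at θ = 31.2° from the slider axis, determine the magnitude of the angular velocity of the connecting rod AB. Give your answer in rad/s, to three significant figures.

59.1

ω = 332.4 rad/s
The rod makes angle φ with the slider axis where L sinφ = r sinθ; differentiating, L cosφ·φ̇ = r ω cosθ.
L cosφ = √(L² − r² sin²θ) = 0.24916 m.
|ω_rod| = r ω |cosθ| / √(L² − r² sin²θ) = 0.0518·332.4·0.85536/0.24916 = 59.119 rad/s.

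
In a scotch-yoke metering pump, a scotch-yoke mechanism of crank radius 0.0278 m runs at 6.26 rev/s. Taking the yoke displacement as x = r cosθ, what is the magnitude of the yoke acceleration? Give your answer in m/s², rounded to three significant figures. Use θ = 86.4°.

2.70

ω = 39.33 rad/s (from 6.26 rev/s).
x = r cosθ ⇒ ẍ = −rω² cosθ (ω constant).
|a| = rω²|cosθ| = 0.0278·(39.33)²·|cos 86.4°| = 2.7005 m/s².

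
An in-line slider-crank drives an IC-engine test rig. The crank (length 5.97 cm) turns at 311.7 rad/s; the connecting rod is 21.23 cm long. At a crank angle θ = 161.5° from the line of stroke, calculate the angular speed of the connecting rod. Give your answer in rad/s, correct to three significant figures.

ω = 311.7 rad/s
The rod makes angle φ with the slider axis where L sinφ = r sinθ; differentiating, L cosφ·φ̇ = r ω cosθ.
L cosφ = √(L² − r² sin²θ) = 0.21145 m.
|ω_rod| = r ω |cosθ| / √(L² − r² sin²θ) = 0.0597·311.7·0.94832/0.21145 = 83.455 rad/s.

83.5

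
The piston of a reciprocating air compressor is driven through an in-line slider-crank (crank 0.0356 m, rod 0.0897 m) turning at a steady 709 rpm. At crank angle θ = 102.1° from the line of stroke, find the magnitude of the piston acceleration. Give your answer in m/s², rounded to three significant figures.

ω = 2π·709/60 = 74.25 rad/s
x(θ) = r cosθ + √(L² − r² sin²θ); with ω constant, a = ω²·d²x/dθ².
d²x/dθ² = −r cosθ − r²(cos2θ)/√u − r⁴ sin²2θ/(4u^{3/2}),  u = L² − r² sin²θ = 0.00683442 m².
Substituting r = 0.0356 m, L = 0.0897 m, θ = 102.1°: d²x/dθ² = +0.021326 m.
a = ω²·d²x/dθ² = (74.25)²·(+0.021326) = +117.56 m/s²;  |a| = 117.56 m/s².

118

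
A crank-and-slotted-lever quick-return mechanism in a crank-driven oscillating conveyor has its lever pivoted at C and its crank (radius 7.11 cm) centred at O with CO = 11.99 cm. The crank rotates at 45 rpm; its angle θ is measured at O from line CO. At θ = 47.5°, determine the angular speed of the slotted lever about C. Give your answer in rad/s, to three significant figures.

ω = 4.712 rad/s (from 45 rpm).
Crank pin A relative to C: A = (d + r cosθ, r sinθ); lever angle φ = atan2(r sinθ, d + r cosθ).
Differentiating tanφ: φ̇ = rω(d cosθ + r)/(d² + r² + 2dr cosθ).
d² + r² + 2dr cosθ = |CA|² = 0.0309499 m²;  d cosθ + r = +0.1521 m.
|ω_lever| = |0.0711·4.712·+0.1521| / 0.0309499 = 1.6466 rad/s.

1.65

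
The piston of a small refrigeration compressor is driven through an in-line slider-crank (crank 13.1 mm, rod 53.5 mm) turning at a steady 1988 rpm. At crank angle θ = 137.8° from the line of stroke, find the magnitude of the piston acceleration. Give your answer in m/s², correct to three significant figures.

ω = 2π·1988/60 = 208.2 rad/s
x(θ) = r cosθ + √(L² − r² sin²θ); with ω constant, a = ω²·d²x/dθ².
d²x/dθ² = −r cosθ − r²(cos2θ)/√u − r⁴ sin²2θ/(4u^{3/2}),  u = L² − r² sin²θ = 0.00278482 m².
Substituting r = 0.0131 m, L = 0.0535 m, θ = 137.8°: d²x/dθ² = +0.0093376 m.
a = ω²·d²x/dθ² = (208.2)²·(+0.0093376) = +404.69 m/s²;  |a| = 404.69 m/s².

405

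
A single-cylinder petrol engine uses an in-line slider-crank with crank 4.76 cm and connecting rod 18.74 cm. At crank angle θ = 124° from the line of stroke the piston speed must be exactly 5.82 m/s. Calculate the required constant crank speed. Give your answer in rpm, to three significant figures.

1650

For an in-line slider-crank, |v_piston| = rω|sinθ|·[1 + r cosθ/√(L² − r² sin²θ)].
With r = 0.0476 m, L = 0.1874 m, θ = 124°: the bracketed kinematic factor |dx/dθ| = 0.033729 m.
ω = v/|dx/dθ| = 5.82/0.033729 = 172.55 rad/s.
N = 60ω/(2π) = 1647.8 rpm.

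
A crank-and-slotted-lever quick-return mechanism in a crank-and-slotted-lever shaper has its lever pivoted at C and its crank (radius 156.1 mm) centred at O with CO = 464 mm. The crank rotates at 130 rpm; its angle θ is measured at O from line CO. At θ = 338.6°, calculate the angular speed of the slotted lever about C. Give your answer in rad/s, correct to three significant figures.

ω = 13.61 rad/s (from 130 rpm).
Crank pin A relative to C: A = (d + r cosθ, r sinθ); lever angle φ = atan2(r sinθ, d + r cosθ).
Differentiating tanφ: φ̇ = rω(d cosθ + r)/(d² + r² + 2dr cosθ).
d² + r² + 2dr cosθ = |CA|² = 0.374537 m²;  d cosθ + r = +0.58811 m.
|ω_lever| = |0.1561·13.61·+0.58811| / 0.374537 = 3.3369 rad/s.

3.34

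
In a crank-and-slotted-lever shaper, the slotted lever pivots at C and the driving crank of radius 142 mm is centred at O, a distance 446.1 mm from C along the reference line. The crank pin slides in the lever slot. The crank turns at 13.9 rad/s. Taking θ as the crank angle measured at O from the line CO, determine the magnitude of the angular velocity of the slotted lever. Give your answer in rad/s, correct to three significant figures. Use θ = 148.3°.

ω = 13.9 rad/s
Crank pin A relative to C: A = (d + r cosθ, r sinθ); lever angle φ = atan2(r sinθ, d + r cosθ).
Differentiating tanφ: φ̇ = rω(d cosθ + r)/(d² + r² + 2dr cosθ).
d² + r² + 2dr cosθ = |CA|² = 0.111378 m²;  d cosθ + r = -0.23755 m.
|ω_lever| = |0.142·13.9·-0.23755| / 0.111378 = 4.2097 rad/s.

4.21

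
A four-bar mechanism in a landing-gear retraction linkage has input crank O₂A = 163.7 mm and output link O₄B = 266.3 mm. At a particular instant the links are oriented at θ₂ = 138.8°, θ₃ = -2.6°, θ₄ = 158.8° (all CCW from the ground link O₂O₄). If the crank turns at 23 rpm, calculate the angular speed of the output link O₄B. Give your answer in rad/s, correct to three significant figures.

ω₂ = 2.409 rad/s (from 23 rpm).
Differentiating the loop-closure r₂e^{iθ₂}+r₃e^{iθ₃}=r₁+r₄e^{iθ₄} gives r₂ω₂e^{iθ₂}+r₃ω₃e^{iθ₃}=r₄ω₄e^{iθ₄}.
Eliminating the other unknown: ω₄ = r₂ω₂ sin(θ₂−θ₃) / [r₄ sin(θ₄−θ₃)].
Numerator sine = +0.62388; denominator sine = +0.31896.
Result = 0.1637·2.409·(+0.62388) / (0.2663·(+0.31896)) = +2.896 rad/s; magnitude 2.896 rad/s.

2.90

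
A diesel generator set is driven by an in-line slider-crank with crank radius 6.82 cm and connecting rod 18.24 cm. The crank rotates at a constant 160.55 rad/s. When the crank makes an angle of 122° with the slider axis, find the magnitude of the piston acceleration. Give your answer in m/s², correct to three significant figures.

ω = 160.6 rad/s
x(θ) = r cosθ + √(L² − r² sin²θ); with ω constant, a = ω²·d²x/dθ².
d²x/dθ² = −r cosθ − r²(cos2θ)/√u − r⁴ sin²2θ/(4u^{3/2}),  u = L² − r² sin²θ = 0.0299247 m².
Substituting r = 0.0682 m, L = 0.1824 m, θ = 122°: d²x/dθ² = +0.047083 m.
a = ω²·d²x/dθ² = (160.6)²·(+0.047083) = +1213.6 m/s²;  |a| = 1213.6 m/s².

1210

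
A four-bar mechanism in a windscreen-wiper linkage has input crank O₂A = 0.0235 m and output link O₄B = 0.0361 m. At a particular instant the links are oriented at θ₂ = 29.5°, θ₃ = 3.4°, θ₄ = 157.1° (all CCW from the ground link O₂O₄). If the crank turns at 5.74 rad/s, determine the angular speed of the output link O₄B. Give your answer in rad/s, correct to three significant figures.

ω₂ = 5.74 rad/s
Differentiating the loop-closure r₂e^{iθ₂}+r₃e^{iθ₃}=r₁+r₄e^{iθ₄} gives r₂ω₂e^{iθ₂}+r₃ω₃e^{iθ₃}=r₄ω₄e^{iθ₄}.
Eliminating the other unknown: ω₄ = r₂ω₂ sin(θ₂−θ₃) / [r₄ sin(θ₄−θ₃)].
Numerator sine = +0.43994; denominator sine = +0.44307.
Result = 0.0235·5.74·(+0.43994) / (0.0361·(+0.44307)) = +3.7102 rad/s; magnitude 3.7102 rad/s.

3.71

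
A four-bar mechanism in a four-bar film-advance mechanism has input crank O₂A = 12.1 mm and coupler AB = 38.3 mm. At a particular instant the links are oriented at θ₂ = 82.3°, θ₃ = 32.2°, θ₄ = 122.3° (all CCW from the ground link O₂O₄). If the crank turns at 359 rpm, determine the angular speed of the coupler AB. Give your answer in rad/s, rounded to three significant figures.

ω₂ = 37.59 rad/s (from 359 rpm).
Differentiating the loop-closure r₂e^{iθ₂}+r₃e^{iθ₃}=r₁+r₄e^{iθ₄} gives r₂ω₂e^{iθ₂}+r₃ω₃e^{iθ₃}=r₄ω₄e^{iθ₄}.
Eliminating the other unknown: ω₃ = r₂ω₂ sin(θ₄−θ₂) / [r₃ sin(θ₃−θ₄)].
Numerator sine = +0.64279; denominator sine = -1.00000.
Result = 0.0121·37.59·(+0.64279) / (0.0383·(-1.00000)) = -7.6345 rad/s; magnitude 7.6345 rad/s.

7.63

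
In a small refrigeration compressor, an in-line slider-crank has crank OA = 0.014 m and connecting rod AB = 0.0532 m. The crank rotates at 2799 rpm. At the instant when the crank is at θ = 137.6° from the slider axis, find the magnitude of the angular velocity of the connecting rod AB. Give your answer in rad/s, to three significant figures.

57.9

ω = 293.1 rad/s (converted from 2799 rpm).
The rod makes angle φ with the slider axis where L sinφ = r sinθ; differentiating, L cosφ·φ̇ = r ω cosθ.
L cosφ = √(L² − r² sin²θ) = 0.052356 m.
|ω_rod| = r ω |cosθ| / √(L² − r² sin²θ) = 0.014·293.1·0.73846/0.052356 = 57.879 rad/s.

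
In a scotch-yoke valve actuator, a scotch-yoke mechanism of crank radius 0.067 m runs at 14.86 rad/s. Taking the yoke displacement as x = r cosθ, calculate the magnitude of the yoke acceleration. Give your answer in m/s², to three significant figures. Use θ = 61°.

ω = 14.86 rad/s
x = r cosθ ⇒ ẍ = −rω² cosθ (ω constant).
|a| = rω²|cosθ| = 0.067·(14.86)²·|cos 61°| = 7.1727 m/s².

7.17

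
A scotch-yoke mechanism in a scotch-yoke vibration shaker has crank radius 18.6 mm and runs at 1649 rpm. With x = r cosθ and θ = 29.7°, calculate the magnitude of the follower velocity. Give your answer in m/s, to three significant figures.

1.59

ω = 172.7 rad/s (from 1649 rpm).
x = r cosθ ⇒ ẋ = −rω sinθ.
|v| = rω|sinθ| = 0.0186·172.7·|sin 29.7°| = 1.5914 m/s.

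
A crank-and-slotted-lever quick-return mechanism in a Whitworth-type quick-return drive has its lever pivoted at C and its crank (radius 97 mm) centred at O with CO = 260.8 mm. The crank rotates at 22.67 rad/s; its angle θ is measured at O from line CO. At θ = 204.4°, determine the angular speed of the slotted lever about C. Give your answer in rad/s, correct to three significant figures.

ω = 22.67 rad/s
Crank pin A relative to C: A = (d + r cosθ, r sinθ); lever angle φ = atan2(r sinθ, d + r cosθ).
Differentiating tanφ: φ̇ = rω(d cosθ + r)/(d² + r² + 2dr cosθ).
d² + r² + 2dr cosθ = |CA|² = 0.0313494 m²;  d cosθ + r = -0.14051 m.
|ω_lever| = |0.097·22.67·-0.14051| / 0.0313494 = 9.8557 rad/s.

9.86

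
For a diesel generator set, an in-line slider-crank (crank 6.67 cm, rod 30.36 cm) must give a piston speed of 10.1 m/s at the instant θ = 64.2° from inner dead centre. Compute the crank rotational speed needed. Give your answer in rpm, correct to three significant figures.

For an in-line slider-crank, |v_piston| = rω|sinθ|·[1 + r cosθ/√(L² − r² sin²θ)].
With r = 0.0667 m, L = 0.3036 m, θ = 64.2°: the bracketed kinematic factor |dx/dθ| = 0.065909 m.
ω = v/|dx/dθ| = 10.1/0.065909 = 153.24 rad/s.
N = 60ω/(2π) = 1463.3 rpm.

1460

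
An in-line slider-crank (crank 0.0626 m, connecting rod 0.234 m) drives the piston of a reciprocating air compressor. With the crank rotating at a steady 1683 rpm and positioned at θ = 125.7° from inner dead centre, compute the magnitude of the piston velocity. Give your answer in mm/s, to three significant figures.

7530

ω = 2π·1683/60 = 176.2 rad/s
For an in-line slider-crank, x = r cosθ + √(L² − r² sin²θ), so v = −rω sinθ·[1 + r cosθ/√(L² − r² sin²θ)].
With r = 0.0626 m, L = 0.234 m, θ = 125.7°: √(L² − r² sin²θ) = 0.22841 m.
v = −0.0626·176.2·0.81208·[1 + 0.0626·-0.58354/0.22841] = -7.5267 m/s.
|v| = 7.5267 m/s = 7526.7 mm/s.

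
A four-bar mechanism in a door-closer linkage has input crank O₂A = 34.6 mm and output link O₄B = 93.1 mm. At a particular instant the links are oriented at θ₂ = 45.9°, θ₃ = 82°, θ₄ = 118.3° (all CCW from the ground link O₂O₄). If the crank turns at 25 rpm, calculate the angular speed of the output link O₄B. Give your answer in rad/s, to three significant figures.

0.968

ω₂ = 2.618 rad/s (from 25 rpm).
Differentiating the loop-closure r₂e^{iθ₂}+r₃e^{iθ₃}=r₁+r₄e^{iθ₄} gives r₂ω₂e^{iθ₂}+r₃ω₃e^{iθ₃}=r₄ω₄e^{iθ₄}.
Eliminating the other unknown: ω₄ = r₂ω₂ sin(θ₂−θ₃) / [r₄ sin(θ₄−θ₃)].
Numerator sine = -0.58920; denominator sine = +0.59201.
Result = 0.0346·2.618·(-0.58920) / (0.0931·(+0.59201)) = -0.96833 rad/s; magnitude 0.96833 rad/s.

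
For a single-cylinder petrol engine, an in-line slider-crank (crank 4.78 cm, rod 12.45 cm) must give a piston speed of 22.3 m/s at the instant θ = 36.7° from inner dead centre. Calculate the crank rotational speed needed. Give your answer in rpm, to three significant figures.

5660

For an in-line slider-crank, |v_piston| = rω|sinθ|·[1 + r cosθ/√(L² − r² sin²θ)].
With r = 0.0478 m, L = 0.1245 m, θ = 36.7°: the bracketed kinematic factor |dx/dθ| = 0.037601 m.
ω = v/|dx/dθ| = 22.3/0.037601 = 593.07 rad/s.
N = 60ω/(2π) = 5663.4 rpm.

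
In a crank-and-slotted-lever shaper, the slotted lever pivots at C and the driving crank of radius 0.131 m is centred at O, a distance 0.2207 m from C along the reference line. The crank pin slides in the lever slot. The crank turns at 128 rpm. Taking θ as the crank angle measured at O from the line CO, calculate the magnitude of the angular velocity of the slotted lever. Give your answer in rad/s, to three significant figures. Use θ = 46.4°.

ω = 13.4 rad/s (from 128 rpm).
Crank pin A relative to C: A = (d + r cosθ, r sinθ); lever angle φ = atan2(r sinθ, d + r cosθ).
Differentiating tanφ: φ̇ = rω(d cosθ + r)/(d² + r² + 2dr cosθ).
d² + r² + 2dr cosθ = |CA|² = 0.105746 m²;  d cosθ + r = +0.2832 m.
|ω_lever| = |0.131·13.4·+0.2832| / 0.105746 = 4.7026 rad/s.

4.70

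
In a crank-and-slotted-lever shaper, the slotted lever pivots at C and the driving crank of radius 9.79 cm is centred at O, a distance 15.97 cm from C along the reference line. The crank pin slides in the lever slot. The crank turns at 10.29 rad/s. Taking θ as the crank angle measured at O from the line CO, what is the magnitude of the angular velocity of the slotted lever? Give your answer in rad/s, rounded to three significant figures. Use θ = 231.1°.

0.156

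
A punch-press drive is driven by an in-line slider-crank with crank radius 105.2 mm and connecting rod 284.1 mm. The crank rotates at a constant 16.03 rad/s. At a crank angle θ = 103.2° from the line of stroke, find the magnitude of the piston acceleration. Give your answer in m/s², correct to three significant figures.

15.7

ω = 16.03 rad/s
x(θ) = r cosθ + √(L² − r² sin²θ); with ω constant, a = ω²·d²x/dθ².
d²x/dθ² = −r cosθ − r²(cos2θ)/√u − r⁴ sin²2θ/(4u^{3/2}),  u = L² − r² sin²θ = 0.0702229 m².
Substituting r = 0.1052 m, L = 0.2841 m, θ = 103.2°: d²x/dθ² = +0.061105 m.
a = ω²·d²x/dθ² = (16.03)²·(+0.061105) = +15.702 m/s²;  |a| = 15.702 m/s².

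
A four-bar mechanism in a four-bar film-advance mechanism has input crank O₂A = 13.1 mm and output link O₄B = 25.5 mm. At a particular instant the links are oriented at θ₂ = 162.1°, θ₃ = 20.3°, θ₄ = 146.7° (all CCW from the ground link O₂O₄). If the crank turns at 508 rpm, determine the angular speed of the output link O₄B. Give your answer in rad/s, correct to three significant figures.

ω₂ = 53.2 rad/s (from 508 rpm).
Differentiating the loop-closure r₂e^{iθ₂}+r₃e^{iθ₃}=r₁+r₄e^{iθ₄} gives r₂ω₂e^{iθ₂}+r₃ω₃e^{iθ₃}=r₄ω₄e^{iθ₄}.
Eliminating the other unknown: ω₄ = r₂ω₂ sin(θ₂−θ₃) / [r₄ sin(θ₄−θ₃)].
Numerator sine = +0.61841; denominator sine = +0.80489.
Result = 0.0131·53.2·(+0.61841) / (0.0255·(+0.80489)) = +20.997 rad/s; magnitude 20.997 rad/s.

21.0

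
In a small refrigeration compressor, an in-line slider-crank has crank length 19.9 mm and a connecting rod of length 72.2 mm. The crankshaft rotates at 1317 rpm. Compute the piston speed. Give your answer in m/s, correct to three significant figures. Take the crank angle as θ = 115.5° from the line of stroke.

2.17

ω = 2π·1317/60 = 137.9 rad/s
For an in-line slider-crank, x = r cosθ + √(L² − r² sin²θ), so v = −rω sinθ·[1 + r cosθ/√(L² − r² sin²θ)].
With r = 0.0199 m, L = 0.0722 m, θ = 115.5°: √(L² − r² sin²θ) = 0.06993 m.
v = −0.0199·137.9·0.90259·[1 + 0.0199·-0.43051/0.06993] = -2.1737 m/s.
|v| = 2.1737 m/s.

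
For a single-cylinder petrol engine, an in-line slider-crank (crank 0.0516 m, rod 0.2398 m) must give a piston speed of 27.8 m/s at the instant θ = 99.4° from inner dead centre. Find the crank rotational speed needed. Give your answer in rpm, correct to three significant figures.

For an in-line slider-crank, |v_piston| = rω|sinθ|·[1 + r cosθ/√(L² − r² sin²θ)].
With r = 0.0516 m, L = 0.2398 m, θ = 99.4°: the bracketed kinematic factor |dx/dθ| = 0.049076 m.
ω = v/|dx/dθ| = 27.8/0.049076 = 566.46 rad/s.
N = 60ω/(2π) = 5409.3 rpm.

5410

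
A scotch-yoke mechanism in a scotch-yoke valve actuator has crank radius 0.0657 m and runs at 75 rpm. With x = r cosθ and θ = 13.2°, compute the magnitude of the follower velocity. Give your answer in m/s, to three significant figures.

ω = 7.854 rad/s (from 75 rpm).
x = r cosθ ⇒ ẋ = −rω sinθ.
|v| = rω|sinθ| = 0.0657·7.854·|sin 13.2°| = 0.11783 m/s.

0.118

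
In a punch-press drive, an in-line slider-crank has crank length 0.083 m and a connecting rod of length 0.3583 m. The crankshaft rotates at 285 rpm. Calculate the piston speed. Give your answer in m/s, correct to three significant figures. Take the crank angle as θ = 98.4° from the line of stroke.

ω = 2π·285/60 = 29.85 rad/s
For an in-line slider-crank, x = r cosθ + √(L² − r² sin²θ), so v = −rω sinθ·[1 + r cosθ/√(L² − r² sin²θ)].
With r = 0.083 m, L = 0.3583 m, θ = 98.4°: √(L² − r² sin²θ) = 0.34876 m.
v = −0.083·29.85·0.98927·[1 + 0.083·-0.14608/0.34876] = -2.3654 m/s.
|v| = 2.3654 m/s.

2.37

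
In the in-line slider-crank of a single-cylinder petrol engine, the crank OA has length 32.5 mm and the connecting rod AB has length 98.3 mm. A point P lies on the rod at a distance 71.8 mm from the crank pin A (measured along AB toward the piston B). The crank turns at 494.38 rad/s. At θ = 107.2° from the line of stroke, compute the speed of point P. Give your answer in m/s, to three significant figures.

14.3

ω = 494.4 rad/s.  Crank-pin speed |V_A| = rω = 16.067 m/s, perpendicular to OA.
Rod angle: sinφ = −(r/L) sinθ ⇒ φ = -18.411°; ω_rod = −rω cosθ/√(L²−r²sin²θ) = +50.942 rad/s.
V_P = V_A + ω_rod × AP, with AP = 0.0718 m along the rod.
Components: V_Px = −rω sinθ − a·ω_rod·sinφ = -14.194 m/s;  V_Py = rω cosθ + a·ω_rod·cosφ = -1.2809 m/s.
|V_P| = √(V_Px² + V_Py²) = 14.251 m/s.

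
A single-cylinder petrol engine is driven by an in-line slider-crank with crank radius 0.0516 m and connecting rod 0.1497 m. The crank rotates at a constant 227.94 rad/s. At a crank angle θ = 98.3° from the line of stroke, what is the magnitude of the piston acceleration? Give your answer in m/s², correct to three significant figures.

ω = 227.9 rad/s
x(θ) = r cosθ + √(L² − r² sin²θ); with ω constant, a = ω²·d²x/dθ².
d²x/dθ² = −r cosθ − r²(cos2θ)/√u − r⁴ sin²2θ/(4u^{3/2}),  u = L² − r² sin²θ = 0.019803 m².
Substituting r = 0.0516 m, L = 0.1497 m, θ = 98.3°: d²x/dθ² = +0.025529 m.
a = ω²·d²x/dθ² = (227.9)²·(+0.025529) = +1326.4 m/s²;  |a| = 1326.4 m/s².

1330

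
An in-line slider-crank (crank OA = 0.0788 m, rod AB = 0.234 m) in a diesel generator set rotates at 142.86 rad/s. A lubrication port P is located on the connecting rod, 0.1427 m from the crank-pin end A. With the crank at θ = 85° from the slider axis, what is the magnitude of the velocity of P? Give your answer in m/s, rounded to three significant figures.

11.4

ω = 142.9 rad/s.  Crank-pin speed |V_A| = rω = 11.257 m/s, perpendicular to OA.
Rod angle: sinφ = −(r/L) sinθ ⇒ φ = -19.601°; ω_rod = −rω cosθ/√(L²−r²sin²θ) = -4.4508 rad/s.
V_P = V_A + ω_rod × AP, with AP = 0.1427 m along the rod.
Components: V_Px = −rω sinθ − a·ω_rod·sinφ = -11.428 m/s;  V_Py = rω cosθ + a·ω_rod·cosφ = +0.38281 m/s.
|V_P| = √(V_Px² + V_Py²) = 11.434 m/s.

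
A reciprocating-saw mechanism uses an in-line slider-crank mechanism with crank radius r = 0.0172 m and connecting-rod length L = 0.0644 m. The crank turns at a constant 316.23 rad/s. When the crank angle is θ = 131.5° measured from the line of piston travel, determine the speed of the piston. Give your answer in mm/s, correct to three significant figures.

ω = 316.2 rad/s
For an in-line slider-crank, x = r cosθ + √(L² − r² sin²θ), so v = −rω sinθ·[1 + r cosθ/√(L² − r² sin²θ)].
With r = 0.0172 m, L = 0.0644 m, θ = 131.5°: √(L² − r² sin²θ) = 0.063098 m.
v = −0.0172·316.2·0.74896·[1 + 0.0172·-0.66262/0.063098] = -3.3379 m/s.
|v| = 3.3379 m/s = 3337.9 mm/s.

3340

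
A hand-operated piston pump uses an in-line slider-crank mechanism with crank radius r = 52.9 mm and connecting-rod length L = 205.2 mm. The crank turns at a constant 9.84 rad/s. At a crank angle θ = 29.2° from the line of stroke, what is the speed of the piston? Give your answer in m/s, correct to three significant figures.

0.312

ω = 9.84 rad/s
For an in-line slider-crank, x = r cosθ + √(L² − r² sin²θ), so v = −rω sinθ·[1 + r cosθ/√(L² − r² sin²θ)].
With r = 0.0529 m, L = 0.2052 m, θ = 29.2°: √(L² − r² sin²θ) = 0.20357 m.
v = −0.0529·9.84·0.48786·[1 + 0.0529·0.87292/0.20357] = -0.31155 m/s.
|v| = 0.31155 m/s.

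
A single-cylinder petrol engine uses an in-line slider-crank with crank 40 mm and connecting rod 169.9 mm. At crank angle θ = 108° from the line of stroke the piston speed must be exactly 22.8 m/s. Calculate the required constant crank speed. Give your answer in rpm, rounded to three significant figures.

For an in-line slider-crank, |v_piston| = rω|sinθ|·[1 + r cosθ/√(L² − r² sin²θ)].
With r = 0.04 m, L = 0.1699 m, θ = 108°: the bracketed kinematic factor |dx/dθ| = 0.035202 m.
ω = v/|dx/dθ| = 22.8/0.035202 = 647.68 rad/s.
N = 60ω/(2π) = 6184.9 rpm.

6180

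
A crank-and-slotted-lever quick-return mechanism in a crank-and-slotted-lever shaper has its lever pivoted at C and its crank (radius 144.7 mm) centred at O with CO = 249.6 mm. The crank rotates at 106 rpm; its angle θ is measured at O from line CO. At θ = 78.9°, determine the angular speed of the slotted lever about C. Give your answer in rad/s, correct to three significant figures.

3.19

ω = 11.1 rad/s (from 106 rpm).
Crank pin A relative to C: A = (d + r cosθ, r sinθ); lever angle φ = atan2(r sinθ, d + r cosθ).
Differentiating tanφ: φ̇ = rω(d cosθ + r)/(d² + r² + 2dr cosθ).
d² + r² + 2dr cosθ = |CA|² = 0.0971449 m²;  d cosθ + r = +0.19275 m.
|ω_lever| = |0.1447·11.1·+0.19275| / 0.0971449 = 3.187 rad/s.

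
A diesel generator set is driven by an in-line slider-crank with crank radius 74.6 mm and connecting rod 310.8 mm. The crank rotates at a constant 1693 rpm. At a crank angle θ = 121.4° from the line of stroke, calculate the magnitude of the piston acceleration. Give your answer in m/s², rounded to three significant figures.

ω = 2π·1693/60 = 177.3 rad/s
x(θ) = r cosθ + √(L² − r² sin²θ); with ω constant, a = ω²·d²x/dθ².
d²x/dθ² = −r cosθ − r²(cos2θ)/√u − r⁴ sin²2θ/(4u^{3/2}),  u = L² − r² sin²θ = 0.0925421 m².
Substituting r = 0.0746 m, L = 0.3108 m, θ = 121.4°: d²x/dθ² = +0.047012 m.
a = ω²·d²x/dθ² = (177.3)²·(+0.047012) = +1477.7 m/s²;  |a| = 1477.7 m/s².

1480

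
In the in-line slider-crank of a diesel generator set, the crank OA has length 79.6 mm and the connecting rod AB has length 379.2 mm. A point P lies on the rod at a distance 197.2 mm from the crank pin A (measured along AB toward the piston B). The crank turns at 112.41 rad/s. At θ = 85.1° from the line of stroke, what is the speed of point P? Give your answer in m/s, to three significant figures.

9.01

ω = 112.4 rad/s.  Crank-pin speed |V_A| = rω = 8.9478 m/s, perpendicular to OA.
Rod angle: sinφ = −(r/L) sinθ ⇒ φ = -12.072°; ω_rod = −rω cosθ/√(L²−r²sin²θ) = -2.0611 rad/s.
V_P = V_A + ω_rod × AP, with AP = 0.1972 m along the rod.
Components: V_Px = −rω sinθ − a·ω_rod·sinφ = -9.0001 m/s;  V_Py = rω cosθ + a·ω_rod·cosφ = +0.36683 m/s.
|V_P| = √(V_Px² + V_Py²) = 9.0076 m/s.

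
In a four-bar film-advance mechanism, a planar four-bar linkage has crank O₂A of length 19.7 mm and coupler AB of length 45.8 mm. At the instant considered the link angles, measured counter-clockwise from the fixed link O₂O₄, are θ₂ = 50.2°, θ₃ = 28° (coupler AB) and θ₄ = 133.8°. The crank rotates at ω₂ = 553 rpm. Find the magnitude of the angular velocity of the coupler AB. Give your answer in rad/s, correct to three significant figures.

25.7

ω₂ = 57.91 rad/s (from 553 rpm).
Differentiating the loop-closure r₂e^{iθ₂}+r₃e^{iθ₃}=r₁+r₄e^{iθ₄} gives r₂ω₂e^{iθ₂}+r₃ω₃e^{iθ₃}=r₄ω₄e^{iθ₄}.
Eliminating the other unknown: ω₃ = r₂ω₂ sin(θ₄−θ₂) / [r₃ sin(θ₃−θ₄)].
Numerator sine = +0.99377; denominator sine = -0.96222.
Result = 0.0197·57.91·(+0.99377) / (0.0458·(-0.96222)) = -25.726 rad/s; magnitude 25.726 rad/s.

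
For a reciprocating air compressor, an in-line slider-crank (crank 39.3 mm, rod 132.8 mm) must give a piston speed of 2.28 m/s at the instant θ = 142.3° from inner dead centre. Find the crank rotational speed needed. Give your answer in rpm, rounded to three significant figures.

1190

For an in-line slider-crank, |v_piston| = rω|sinθ|·[1 + r cosθ/√(L² − r² sin²θ)].
With r = 0.0393 m, L = 0.1328 m, θ = 142.3°: the bracketed kinematic factor |dx/dθ| = 0.018311 m.
ω = v/|dx/dθ| = 2.28/0.018311 = 124.51 rad/s.
N = 60ω/(2π) = 1189 rpm.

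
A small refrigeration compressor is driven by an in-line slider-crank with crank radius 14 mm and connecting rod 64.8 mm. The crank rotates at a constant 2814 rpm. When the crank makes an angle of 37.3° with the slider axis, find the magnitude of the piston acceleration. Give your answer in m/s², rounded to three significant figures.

ω = 2π·2814/60 = 294.7 rad/s
x(θ) = r cosθ + √(L² − r² sin²θ); with ω constant, a = ω²·d²x/dθ².
d²x/dθ² = −r cosθ − r²(cos2θ)/√u − r⁴ sin²2θ/(4u^{3/2}),  u = L² − r² sin²θ = 0.00412706 m².
Substituting r = 0.014 m, L = 0.0648 m, θ = 37.3°: d²x/dθ² = -0.01198 m.
a = ω²·d²x/dθ² = (294.7)²·(-0.01198) = -1040.4 m/s²;  |a| = 1040.4 m/s².

1040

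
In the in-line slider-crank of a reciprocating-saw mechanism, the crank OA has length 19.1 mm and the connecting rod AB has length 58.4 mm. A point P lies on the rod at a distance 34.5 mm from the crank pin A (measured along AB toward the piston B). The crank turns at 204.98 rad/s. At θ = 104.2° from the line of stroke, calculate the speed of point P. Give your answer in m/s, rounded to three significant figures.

3.63

ω = 205 rad/s.  Crank-pin speed |V_A| = rω = 3.9151 m/s, perpendicular to OA.
Rod angle: sinφ = −(r/L) sinθ ⇒ φ = -18.485°; ω_rod = −rω cosθ/√(L²−r²sin²θ) = +17.34 rad/s.
V_P = V_A + ω_rod × AP, with AP = 0.0345 m along the rod.
Components: V_Px = −rω sinθ − a·ω_rod·sinφ = -3.6058 m/s;  V_Py = rω cosθ + a·ω_rod·cosφ = -0.39304 m/s.
|V_P| = √(V_Px² + V_Py²) = 3.6272 m/s.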